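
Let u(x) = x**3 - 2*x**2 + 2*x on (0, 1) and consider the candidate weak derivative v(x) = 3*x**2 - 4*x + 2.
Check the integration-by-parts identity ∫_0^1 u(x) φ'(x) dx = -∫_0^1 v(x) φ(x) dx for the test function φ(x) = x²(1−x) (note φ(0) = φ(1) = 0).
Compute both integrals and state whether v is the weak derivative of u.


LHS = -1/15, RHS = -1/15. Yes, v = u' weakly.

u(x) = x**3 - 2*x**2 + 2*x, classical derivative u'(x) = 3*x**2 - 4*x + 2.
φ(x) = x²(1−x), so φ'(x) = x*(2 - 3*x).
Note φ(0) = φ(1) = 0, so the boundary term u·φ vanishes.
LHS = ∫_0^1 u(x) φ'(x) dx = ∫_0^1 (-3*x^5 + 8*x^4 - 10*x^3 + 4*x^2) dx. Term by term:
  ∫_0^1 -3*x^5 dx = -1/2;  ∫_0^1 8*x^4 dx = 8/5;  ∫_0^1 -10*x^3 dx = -5/2;
  ∫_0^1 4*x^2 dx = 4/3.
Sum: -1/2 + 8/5 − 5/2 + 4/3 = -1/15.
So LHS = -1/15.
∫_0^1 v(x) φ(x) dx = ∫_0^1 (-3*x^5 + 7*x^4 - 6*x^3 + 2*x^2) dx. Term by term:
  ∫_0^1 -3*x^5 dx = -1/2;  ∫_0^1 7*x^4 dx = 7/5;  ∫_0^1 -6*x^3 dx = -3/2;
  ∫_0^1 2*x^2 dx = 2/3.
Sum: -1/2 + 7/5 − 3/2 + 2/3 = 1/15.
So RHS = -∫_0^1 v(x) φ(x) dx = -1/15.
LHS = RHS, so the identity holds for this test φ.
Moreover u is smooth here and v(x) = u'(x) = 3*x**2 - 4*x + 2 pointwise, so the identity holds for every test function. Hence v is the weak derivative of u.


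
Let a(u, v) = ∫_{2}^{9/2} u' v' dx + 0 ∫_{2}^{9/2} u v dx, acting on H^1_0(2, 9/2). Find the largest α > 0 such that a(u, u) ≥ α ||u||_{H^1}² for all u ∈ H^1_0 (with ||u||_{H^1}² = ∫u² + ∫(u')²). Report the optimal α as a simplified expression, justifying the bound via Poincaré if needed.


α = 4*π^2/(25 + 4*π^2)

Coercivity of a(·,·) on H^1_0(2, 9/2) means a(u, u) ≥ α ||u||_{H^1}² for every u ∈ H^1_0.
The interval has length L = 5/2, and Poincaré/coercivity depend only on L. Here a(u, u) = ∫(u')² + (0)·∫u².
Here c = 0, so a(u,u) = ∫(u')² alone. The condition a(u,u) ≥ α||u||_{H^1}² reads (1−α)∫(u')² ≥ (α−c)∫u². Any admissible α is ≤ 1 (rapidly oscillating u have ∫u²/∫(u')² → 0), and α = 1 would force 0 ≥ (1−c)∫u², impossible since c < 1; so 1−α > 0. By the sharp Poincaré inequality on H^1_0 of an interval of length L, ∫(u')² ≥ (π/L)²∫u² with equality for the first sine mode sin(π(x−x₀)/L) (x₀ the left endpoint), so the inequality holds for all u iff (1−α)(π/L)² ≥ α − c, i.e. α ≤ ((π/L)² + c)/((π/L)² + 1) = (1 + c(L/π)²)/(1 + (L/π)²). (Direct route, valid since c ≤ 0: Poincaré gives c∫u² ≥ c(L/π)²∫(u')², so a(u,u) ≥ (1 + c(L/π)²)∫(u')², while ||u||_{H^1}² ≤ (1 + (L/π)²)∫(u')²; dividing yields the same α.) With (π/L)² = 4*π^2/25 and c = 0, the largest admissible constant is α = ((π/L)² + c)/((π/L)² + 1).
Simplifying, α = 4*π^2/(25 + 4*π^2).


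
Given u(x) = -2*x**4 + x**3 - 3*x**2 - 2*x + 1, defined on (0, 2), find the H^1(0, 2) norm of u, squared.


||u||_{H^1}^2 = 82978/45

The H^1 norm (squared) on an interval (0, L) is
  ||u||_{H^1}^2 = ∫_0^L u(x)^2 dx + ∫_0^L u'(x)^2 dx.
Compute u'(x) = -8*x**3 + 3*x**2 - 6*x - 2.
Then u(x)^2 = 4*x**8 - 4*x**7 + 13*x**6 + 2*x**5 + x**4 + 14*x**3 - 2*x**2 - 4*x + 1 and u'(x)^2 = 64*x**6 - 48*x**5 + 105*x**4 - 4*x**3 + 24*x**2 + 24*x + 4.
Integrate each monomial from 0 to 2 using ∫_0^2 c·x^n dx = c·2^(n+1)/(n+1):
  ∫_0^2 u(x)^2 dx = ∫_0^2 (4*x^8 - 4*x^7 + 13*x^6 + 2*x^5 + x^4 + 14*x^3 - 2*x^2 - 4*x + 1) dx. Term by term:
    ∫_0^2 4*x^8 dx = 2048/9;  ∫_0^2 -4*x^7 dx = -128;  ∫_0^2 13*x^6 dx = 1664/7;
    ∫_0^2 2*x^5 dx = 64/3;  ∫_0^2 x^4 dx = 32/5;  ∫_0^2 14*x^3 dx = 56;
    ∫_0^2 -2*x^2 dx = -16/3;  ∫_0^2 -4*x dx = -8;  ∫_0^2 1 dx = 2.
  Sum: 2048/9 − 128 + 1664/7 + 64/3 + 32/5 + 56 − 16/3 − 8 + 2 = 129046/315.
  ∫_0^2 u'(x)^2 dx = ∫_0^2 (64*x^6 - 48*x^5 + 105*x^4 - 4*x^3 + 24*x^2 + 24*x + 4) dx. Term by term:
    ∫_0^2 64*x^6 dx = 8192/7;  ∫_0^2 -48*x^5 dx = -512;  ∫_0^2 105*x^4 dx = 672;
    ∫_0^2 -4*x^3 dx = -16;  ∫_0^2 24*x^2 dx = 64;  ∫_0^2 24*x dx = 48;
    ∫_0^2 4 dx = 8.
  Sum: 8192/7 − 512 + 672 − 16 + 64 + 48 + 8 = 10040/7.
Adding: ||u||_{H^1}^2 = 129046/315 + 10040/7 = 82978/45.


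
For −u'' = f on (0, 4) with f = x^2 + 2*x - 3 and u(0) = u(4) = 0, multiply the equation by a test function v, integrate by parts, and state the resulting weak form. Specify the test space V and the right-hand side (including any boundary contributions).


V = H^1_0(0, 4) (so v(0) = v(4) = 0); weak form: ∫_0^4 u'v' dx = ∫_0^4 (x^2 + 2*x - 3) v dx for all v ∈ V.

Multiply both sides by a test function v and integrate from 0 to 4:
  ∫_0^4 −u''(x) v(x) dx = ∫_0^4 f(x) v(x) dx.
Integrate the LHS by parts once:
  ∫_0^4 −u'' v dx = −[u'(x) v(x)]_0^4 + ∫_0^4 u'(x) v'(x) dx.
Thus ∫_0^4 u'(x) v'(x) dx = ∫_0^4 f(x) v(x) dx + [u'(x) v(x)]_0^4.
Choose V so that boundary terms are either known or forced to vanish.
u is Dirichlet: u(0) = u(4) = 0. Let V = H^1_0(0, 4); then v(0) = v(4) = 0, and [u' v]_0^4 = 0.
Weak formulation: find u (satisfying any essential BC) such that ∫_0^4 u'(x) v'(x) dx = ∫_0^4 f v dx for all v ∈ V.
Substituting f(x) = x^2 + 2*x - 3, the right-hand side is ∫_0^4 (x^2 + 2*x - 3) v dx.


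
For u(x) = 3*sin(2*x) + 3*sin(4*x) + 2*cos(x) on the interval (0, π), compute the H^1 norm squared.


||u||_{H^1(0,π)}^2 = 224/5 + 103*π

u'(x) = -2*sin(x) + 6*cos(2*x) + 12*cos(4*x).
Expand u² and (u')² and integrate term by term on (0, π), using: for integers n ≥ 1, ∫_0^π sin²(nx) dx = ∫_0^π cos²(nx) dx = π/2; for n ≠ n', ∫_0^π sin(nx)sin(n'x) dx = ∫_0^π cos(nx)cos(n'x) dx = 0; and by product-to-sum, ∫_0^π sin(nx)cos(n'x) dx = ½∫_0^π [sin((n+n')x) + sin((n−n')x)] dx, which is 0 when n+n' is even and 2n/(n²−n'²) when n+n' is odd (it need not vanish on (0, π)).
  u² squared terms: (2)²·∫cos(x)² dx = 4·π/2 = 2*π;  (3)²·∫sin(2x)² dx = 9·π/2 = 9*π/2;  (3)²·∫sin(4x)² dx = 9·π/2 = 9*π/2.
  u² cross terms: 2·(2)·(3)·∫cos(x)·sin(2x) dx = 12·(4/3) = 16;  2·(2)·(3)·∫cos(x)·sin(4x) dx = 12·(8/15) = 32/5;  2·(3)·(3)·∫sin(2x)·sin(4x) dx = 18·(0) = 0.
  So ∫_0^π u² dx = 2*π + 9*π/2 + 9*π/2 + 16 + 32/5 + 0 = 112/5 + 11*π.
  (u')² squared terms: (-2)²·∫sin(x)² dx = 4·π/2 = 2*π;  (6)²·∫cos(2x)² dx = 36·π/2 = 18*π;  (12)²·∫cos(4x)² dx = 144·π/2 = 72*π.
  (u')² cross terms: 2·(-2)·(6)·∫sin(x)·cos(2x) dx = -24·(-2/3) = 16;  2·(-2)·(12)·∫sin(x)·cos(4x) dx = -48·(-2/15) = 32/5;  2·(6)·(12)·∫cos(2x)·cos(4x) dx = 144·(0) = 0.
  So ∫_0^π (u')² dx = 2*π + 18*π + 72*π + 16 + 32/5 + 0 = 112/5 + 92*π.
||u||_{H^1}^2 = (112/5 + 11*π) + (112/5 + 92*π) = 224/5 + 103*π.


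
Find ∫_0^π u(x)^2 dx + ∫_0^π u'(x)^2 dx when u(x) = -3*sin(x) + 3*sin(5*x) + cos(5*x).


||u||_{H^1(0,π)}^2 = 139*π

u'(x) = -5*sin(5*x) - 3*cos(x) + 15*cos(5*x).
Expand u² and (u')² and integrate term by term on (0, π), using: for integers n ≥ 1, ∫_0^π sin²(nx) dx = ∫_0^π cos²(nx) dx = π/2; for n ≠ n', ∫_0^π sin(nx)sin(n'x) dx = ∫_0^π cos(nx)cos(n'x) dx = 0; and by product-to-sum, ∫_0^π sin(nx)cos(n'x) dx = ½∫_0^π [sin((n+n')x) + sin((n−n')x)] dx, which is 0 when n+n' is even and 2n/(n²−n'²) when n+n' is odd (it need not vanish on (0, π)).
  u² squared terms: (-3)²·∫sin(x)² dx = 9·π/2 = 9*π/2;  (3)²·∫sin(5x)² dx = 9·π/2 = 9*π/2;  (1)²·∫cos(5x)² dx = 1·π/2 = π/2.
  u² cross terms: 2·(-3)·(3)·∫sin(x)·sin(5x) dx = -18·(0) = 0;  2·(-3)·(1)·∫sin(x)·cos(5x) dx = -6·(0) = 0;  2·(3)·(1)·∫sin(5x)·cos(5x) dx = 6·(0) = 0.
  So ∫_0^π u² dx = 9*π/2 + 9*π/2 + π/2 + 0 + 0 + 0 = 19*π/2.
  (u')² squared terms: (-5)²·∫sin(5x)² dx = 25·π/2 = 25*π/2;  (-3)²·∫cos(x)² dx = 9·π/2 = 9*π/2;  (15)²·∫cos(5x)² dx = 225·π/2 = 225*π/2.
  (u')² cross terms: 2·(-5)·(-3)·∫sin(5x)·cos(x) dx = 30·(0) = 0;  2·(-5)·(15)·∫sin(5x)·cos(5x) dx = -150·(0) = 0;  2·(-3)·(15)·∫cos(x)·cos(5x) dx = -90·(0) = 0.
  So ∫_0^π (u')² dx = 25*π/2 + 9*π/2 + 225*π/2 + 0 + 0 + 0 = 259*π/2.
||u||_{H^1}^2 = (19*π/2) + (259*π/2) = 139*π.


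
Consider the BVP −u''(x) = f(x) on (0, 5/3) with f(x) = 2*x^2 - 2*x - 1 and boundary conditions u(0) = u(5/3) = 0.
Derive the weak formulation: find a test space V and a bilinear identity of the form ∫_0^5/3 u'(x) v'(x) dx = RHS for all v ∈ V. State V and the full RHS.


V = H^1_0(0, 5/3) (so v(0) = v(5/3) = 0); weak form: ∫_0^5/3 u'v' dx = ∫_0^5/3 (2*x^2 - 2*x - 1) v dx for all v ∈ V.

Multiply both sides by a test function v and integrate from 0 to 5/3:
  ∫_0^5/3 −u''(x) v(x) dx = ∫_0^5/3 f(x) v(x) dx.
Integrate the LHS by parts once:
  ∫_0^5/3 −u'' v dx = −[u'(x) v(x)]_0^5/3 + ∫_0^5/3 u'(x) v'(x) dx.
Thus ∫_0^5/3 u'(x) v'(x) dx = ∫_0^5/3 f(x) v(x) dx + [u'(x) v(x)]_0^5/3.
Choose V so that boundary terms are either known or forced to vanish.
u is Dirichlet: u(0) = u(5/3) = 0. Let V = H^1_0(0, 5/3); then v(0) = v(5/3) = 0, and [u' v]_0^5/3 = 0.
Weak formulation: find u (satisfying any essential BC) such that ∫_0^5/3 u'(x) v'(x) dx = ∫_0^5/3 f v dx for all v ∈ V.
Substituting f(x) = 2*x^2 - 2*x - 1, the right-hand side is ∫_0^5/3 (2*x^2 - 2*x - 1) v dx.


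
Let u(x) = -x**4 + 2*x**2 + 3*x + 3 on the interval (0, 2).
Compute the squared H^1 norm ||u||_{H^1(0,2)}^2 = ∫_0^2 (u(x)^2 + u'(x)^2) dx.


||u||_{H^1}^2 = 52096/315

The H^1 norm (squared) on an interval (0, L) is
  ||u||_{H^1}^2 = ∫_0^L u(x)^2 dx + ∫_0^L u'(x)^2 dx.
Compute u'(x) = -4*x**3 + 4*x + 3.
Then u(x)^2 = x**8 - 4*x**6 - 6*x**5 - 2*x**4 + 12*x**3 + 21*x**2 + 18*x + 9 and u'(x)^2 = 16*x**6 - 32*x**4 - 24*x**3 + 16*x**2 + 24*x + 9.
Integrate each monomial from 0 to 2 using ∫_0^2 c·x^n dx = c·2^(n+1)/(n+1):
  ∫_0^2 u(x)^2 dx = ∫_0^2 (x^8 - 4*x^6 - 6*x^5 - 2*x^4 + 12*x^3 + 21*x^2 + 18*x + 9) dx. Term by term:
    ∫_0^2 x^8 dx = 512/9;  ∫_0^2 -4*x^6 dx = -512/7;  ∫_0^2 -6*x^5 dx = -64;
    ∫_0^2 -2*x^4 dx = -64/5;  ∫_0^2 12*x^3 dx = 48;  ∫_0^2 21*x^2 dx = 56;
    ∫_0^2 18*x dx = 36;  ∫_0^2 9 dx = 18.
  Sum: 512/9 − 512/7 − 64 − 64/5 + 48 + 56 + 36 + 18 = 20458/315.
  ∫_0^2 u'(x)^2 dx = ∫_0^2 (16*x^6 - 32*x^4 - 24*x^3 + 16*x^2 + 24*x + 9) dx. Term by term:
    ∫_0^2 16*x^6 dx = 2048/7;  ∫_0^2 -32*x^4 dx = -1024/5;  ∫_0^2 -24*x^3 dx = -96;
    ∫_0^2 16*x^2 dx = 128/3;  ∫_0^2 24*x dx = 48;  ∫_0^2 9 dx = 18.
  Sum: 2048/7 − 1024/5 − 96 + 128/3 + 48 + 18 = 10546/105.
Adding: ||u||_{H^1}^2 = 20458/315 + 10546/105 = 52096/315.


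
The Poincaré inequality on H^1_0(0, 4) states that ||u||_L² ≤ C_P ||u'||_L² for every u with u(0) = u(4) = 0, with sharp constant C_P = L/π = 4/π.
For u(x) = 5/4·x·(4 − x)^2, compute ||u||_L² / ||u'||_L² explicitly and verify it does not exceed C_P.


||u||_L² / ||u'||_L² = 2*sqrt(14)/7 < C_P = 4/π.

u(x) = 5/4·x·(4 − x)^2, so u'(x) = 5*(x/4 - 1)*(3*x - 4).
u(x) = 5/4·x·(4 − x)^2 vanishes at x = 0 and x = 4, so u ∈ H^1_0(0, 4). Differentiate via the product rule and integrate the resulting polynomials term by term.
  ∫_0^4 u² dx = ∫_0^4 (25*x^6/16 - 25*x^5 + 150*x^4 - 400*x^3 + 400*x^2) dx. Term by term:
    ∫_0^4 25*x^6/16 dx = 25600/7;  ∫_0^4 -25*x^5 dx = -51200/3;  ∫_0^4 150*x^4 dx = 30720;
    ∫_0^4 -400*x^3 dx = -25600;  ∫_0^4 400*x^2 dx = 25600/3.
  Sum: 25600/7 − 51200/3 + 30720 − 25600 + 25600/3 = 5120/21.
  ∫_0^4 (u')² dx = ∫_0^4 (225*x^4/16 - 150*x^3 + 550*x^2 - 800*x + 400) dx. Term by term:
    ∫_0^4 225*x^4/16 dx = 2880;  ∫_0^4 -150*x^3 dx = -9600;  ∫_0^4 550*x^2 dx = 35200/3;
    ∫_0^4 -800*x dx = -6400;  ∫_0^4 400 dx = 1600.
  Sum: 2880 − 9600 + 35200/3 − 6400 + 1600 = 640/3.
∫_0^4 u² dx = 5120/21, so ||u||_L² = 32*sqrt(105)/21.
∫_0^4 (u')² dx = 640/3, so ||u'||_L² = 8*sqrt(30)/3.
Ratio ||u||_L² / ||u'||_L² = 2*sqrt(14)/7.
Sharp Poincaré constant on H^1_0(0, 4) is C_P = L/π = 4/π, achieved by sin(π/4·x).
A polynomial bump cannot attain the sharp Poincaré constant (only the first sine eigenfunction does), so the ratio is strictly less than C_P, consistent with ||u||_L² ≤ C_P ||u'||_L².


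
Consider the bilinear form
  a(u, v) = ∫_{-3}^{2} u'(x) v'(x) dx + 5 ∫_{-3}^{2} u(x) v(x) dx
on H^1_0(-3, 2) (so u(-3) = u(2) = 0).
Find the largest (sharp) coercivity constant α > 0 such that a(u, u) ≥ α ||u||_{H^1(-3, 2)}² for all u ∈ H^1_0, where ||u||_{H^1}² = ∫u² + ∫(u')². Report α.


α = 1

Coercivity of a(·,·) on H^1_0(-3, 2) means a(u, u) ≥ α ||u||_{H^1}² for every u ∈ H^1_0.
The interval has length L = 5, and Poincaré/coercivity depend only on L. Here a(u, u) = ∫(u')² + (5)·∫u².
Here c = 5 ≥ 1, so a(u,u) = ∫(u')² + c∫u² ≥ ∫(u')² + ∫u² = ||u||_{H^1}², i.e. α = 1 works. No larger α is possible: a(u,u) ≥ α||u||_{H^1}² means (1−α)∫(u')² ≥ (α−c)∫u², and for the modes u_n = sin(nπ(x−x₀)/L) (x₀ the left endpoint) one has ∫u_n²/∫(u_n')² = (L/(nπ))² → 0, so a(u_n,u_n)/||u_n||_{H^1}² → 1. Hence the optimal constant is α = 1.
Therefore α = 1.


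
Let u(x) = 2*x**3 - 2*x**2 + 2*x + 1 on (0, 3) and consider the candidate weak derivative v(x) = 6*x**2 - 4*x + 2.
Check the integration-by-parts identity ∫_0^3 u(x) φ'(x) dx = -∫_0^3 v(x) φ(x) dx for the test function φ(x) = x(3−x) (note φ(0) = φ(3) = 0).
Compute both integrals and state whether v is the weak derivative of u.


LHS = -549/10, RHS = -549/10. Yes, v = u' weakly.

u(x) = 2*x**3 - 2*x**2 + 2*x + 1, classical derivative u'(x) = 6*x**2 - 4*x + 2.
φ(x) = x(3−x), so φ'(x) = 3 - 2*x.
Note φ(0) = φ(3) = 0, so the boundary term u·φ vanishes.
LHS = ∫_0^3 u(x) φ'(x) dx = ∫_0^3 (-4*x^4 + 10*x^3 - 10*x^2 + 4*x + 3) dx. Term by term:
  ∫_0^3 -4*x^4 dx = -972/5;  ∫_0^3 10*x^3 dx = 405/2;  ∫_0^3 -10*x^2 dx = -90;
  ∫_0^3 4*x dx = 18;  ∫_0^3 3 dx = 9.
Sum: -972/5 + 405/2 − 90 + 18 + 9 = -549/10.
So LHS = -549/10.
∫_0^3 v(x) φ(x) dx = ∫_0^3 (-6*x^4 + 22*x^3 - 14*x^2 + 6*x) dx. Term by term:
  ∫_0^3 -6*x^4 dx = -1458/5;  ∫_0^3 22*x^3 dx = 891/2;  ∫_0^3 -14*x^2 dx = -126;
  ∫_0^3 6*x dx = 27.
Sum: -1458/5 + 891/2 − 126 + 27 = 549/10.
So RHS = -∫_0^3 v(x) φ(x) dx = -549/10.
LHS = RHS, so the identity holds for this test φ.
Moreover u is smooth here and v(x) = u'(x) = 6*x**2 - 4*x + 2 pointwise, so the identity holds for every test function. Hence v is the weak derivative of u.


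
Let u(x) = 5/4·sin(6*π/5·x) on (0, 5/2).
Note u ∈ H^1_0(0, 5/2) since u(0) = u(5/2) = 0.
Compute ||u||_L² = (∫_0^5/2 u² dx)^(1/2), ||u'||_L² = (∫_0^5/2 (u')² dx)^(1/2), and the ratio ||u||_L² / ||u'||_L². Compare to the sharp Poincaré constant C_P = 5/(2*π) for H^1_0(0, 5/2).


||u||_L² / ||u'||_L² = 5/(6*π) < C_P = 5/(2*π).

u(x) = 5/4·sin(6*π/5·x), so u'(x) = 3*π*cos(6*π*x/5)/2.
Writing u(x) = A·sin(kπx/L) with A = 5/4 and k = 3, use ∫_0^L sin²(kπx/L) dx = L/2 and ∫_0^L cos²(kπx/L) dx = L/2.
u² = 25/16·sin²(6*π/5·x) and (u')² = 9*π^2/4·cos²(6*π/5·x), and each of sin², cos² integrates to L/2 = 5/4 over (0, 5/2).
∫_0^5/2 u² dx = 125/64, so ||u||_L² = 5*sqrt(5)/8.
∫_0^5/2 (u')² dx = 45*π^2/16, so ||u'||_L² = 3*sqrt(5)*π/4.
Ratio ||u||_L² / ||u'||_L² = 5/(6*π).
Sharp Poincaré constant on H^1_0(0, 5/2) is C_P = L/π = 5/(2*π), achieved by sin(2*π/5·x).
This is the k = 3 harmonic; the ratio L/(kπ) is strictly less than C_P = L/π, consistent with the sharp inequality ||u||_L² ≤ C_P ||u'||_L².


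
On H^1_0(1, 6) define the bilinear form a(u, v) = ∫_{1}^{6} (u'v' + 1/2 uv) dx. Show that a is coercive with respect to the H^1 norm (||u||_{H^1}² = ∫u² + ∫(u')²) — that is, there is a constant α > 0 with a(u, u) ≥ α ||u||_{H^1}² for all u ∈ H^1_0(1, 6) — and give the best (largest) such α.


α = (π^2 + 25/2)/(π^2 + 25)

Coercivity of a(·,·) on H^1_0(1, 6) means a(u, u) ≥ α ||u||_{H^1}² for every u ∈ H^1_0.
The interval has length L = 5, and Poincaré/coercivity depend only on L. Here a(u, u) = ∫(u')² + (1/2)·∫u².
Here 0 < c = 1/2 < 1. The condition a(u,u) ≥ α||u||_{H^1}² reads (1−α)∫(u')² ≥ (α−c)∫u². Any admissible α is ≤ 1 (rapidly oscillating u have ∫u²/∫(u')² → 0), and α = 1 would force 0 ≥ (1−c)∫u², impossible since c < 1; so 1−α > 0. By the sharp Poincaré inequality on H^1_0 of an interval of length L, ∫(u')² ≥ (π/L)²∫u² with equality for the first sine mode sin(π(x−x₀)/L) (x₀ the left endpoint), so the inequality holds for all u iff (1−α)(π/L)² ≥ α − c, i.e. α ≤ ((π/L)² + c)/((π/L)² + 1) = (1 + c(L/π)²)/(1 + (L/π)²). With (π/L)² = π^2/25 and c = 1/2, the largest admissible constant is α = ((π/L)² + c)/((π/L)² + 1).
Simplifying, α = (π^2 + 25/2)/(π^2 + 25).


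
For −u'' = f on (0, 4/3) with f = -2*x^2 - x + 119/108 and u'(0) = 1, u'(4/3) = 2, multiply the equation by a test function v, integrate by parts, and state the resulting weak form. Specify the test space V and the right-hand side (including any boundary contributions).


V = H^1(0, 4/3) (v unrestricted at boundary; u is determined up to an additive constant); weak form: ∫_0^4/3 u'v' dx = ∫_0^4/3 (-2*x^2 - x + 119/108) v dx + 2·v(4/3) − v(0) for all v ∈ V.

Multiply both sides by a test function v and integrate from 0 to 4/3:
  ∫_0^4/3 −u''(x) v(x) dx = ∫_0^4/3 f(x) v(x) dx.
Integrate the LHS by parts once:
  ∫_0^4/3 −u'' v dx = −[u'(x) v(x)]_0^4/3 + ∫_0^4/3 u'(x) v'(x) dx.
Thus ∫_0^4/3 u'(x) v'(x) dx = ∫_0^4/3 f(x) v(x) dx + [u'(x) v(x)]_0^4/3.
Choose V so that boundary terms are either known or forced to vanish.
u has inhomogeneous Neumann u'(0) = 1, u'(4/3) = 2. [u' v]_0^4/3 = (2)·v(4/3) − (1)·v(0) = 2·v(4/3) − v(0). Take V = H^1(0, 4/3); boundary term becomes part of RHS.
Weak formulation: find u (satisfying any essential BC) such that ∫_0^4/3 u'(x) v'(x) dx = ∫_0^4/3 f v dx + 2·v(4/3) − v(0) for all v ∈ V (Neumann data are natural BCs: they enter the RHS as boundary terms).
Substituting f(x) = -2*x^2 - x + 119/108, the right-hand side is ∫_0^4/3 (-2*x^2 - x + 119/108) v dx + 2·v(4/3) − v(0).
Compatibility check (pure Neumann): taking v ≡ 1 ∈ V gives 0 = ∫_0^4/3 f dx + (2) − (1), i.e. ∫_0^4/3 f dx must equal u'(0) − u'(4/3) = -1. Indeed ∫_0^4/3 (-2*x^2 - x + 119/108) dx = -1, so the data are compatible. The solution is then unique only up to an additive constant (fix it e.g. by requiring ∫_0^4/3 u dx = 0).


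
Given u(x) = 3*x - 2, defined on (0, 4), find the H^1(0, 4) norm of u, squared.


||u||_{H^1}^2 = 148

The H^1 norm (squared) on an interval (0, L) is
  ||u||_{H^1}^2 = ∫_0^L u(x)^2 dx + ∫_0^L u'(x)^2 dx.
Compute u'(x) = 3.
Then u(x)^2 = 9*x**2 - 12*x + 4 and u'(x)^2 = 9.
Integrate each monomial from 0 to 4 using ∫_0^4 c·x^n dx = c·4^(n+1)/(n+1):
  ∫_0^4 u(x)^2 dx = ∫_0^4 (9*x^2 - 12*x + 4) dx. Term by term:
    ∫_0^4 9*x^2 dx = 192;  ∫_0^4 -12*x dx = -96;  ∫_0^4 4 dx = 16.
  Sum: 192 − 96 + 16 = 112.
  ∫_0^4 u'(x)^2 dx = ∫_0^4 (9) dx. Term by term:
    ∫_0^4 9 dx = 36.
Adding: ||u||_{H^1}^2 = 112 + 36 = 148.


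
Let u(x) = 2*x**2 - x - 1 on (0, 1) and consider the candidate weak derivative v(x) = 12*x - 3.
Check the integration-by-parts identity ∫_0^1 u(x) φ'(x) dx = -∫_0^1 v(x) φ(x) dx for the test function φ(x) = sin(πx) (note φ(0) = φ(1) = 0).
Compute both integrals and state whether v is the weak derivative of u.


LHS = -2/π, RHS = -6/π. No, v is not the weak derivative of u.

u(x) = 2*x**2 - x - 1, classical derivative u'(x) = 4*x - 1.
φ(x) = sin(πx), so φ'(x) = π*cos(π*x).
Note φ(0) = φ(1) = 0, so the boundary term u·φ vanishes.
LHS = ∫_0^1 u(x) φ'(x) dx = ∫_0^1 (2*π*x^2*cos(π*x) - π*x*cos(π*x) - π*cos(π*x)) dx. Term by term:
  ∫_0^1 -π*cos(π*x) dx = 0;  ∫_0^1 -π*x*cos(π*x) dx = 2/π;  ∫_0^1 2*π*x^2*cos(π*x) dx = -4/π.
Sum: 0 + 2/π − 4/π = -2/π.
So LHS = -2/π.
∫_0^1 v(x) φ(x) dx = ∫_0^1 (12*x*sin(π*x) - 3*sin(π*x)) dx. Term by term:
  ∫_0^1 -3*sin(π*x) dx = -6/π;  ∫_0^1 12*x*sin(π*x) dx = 12/π.
Sum: -6/π + 12/π = 6/π.
So RHS = -∫_0^1 v(x) φ(x) dx = -6/π.
LHS − RHS = 4/π ≠ 0, so the identity fails.
(For a valid weak derivative the identity must hold for EVERY test function, in particular this one. The failure shows v is NOT the weak derivative of u.)
Correct weak derivative would be u'(x) = 4*x - 1.


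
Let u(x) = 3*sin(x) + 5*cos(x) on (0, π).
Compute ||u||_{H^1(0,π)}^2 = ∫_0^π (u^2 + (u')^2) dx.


||u||_{H^1(0,π)}^2 = 34*π

u'(x) = -5*sin(x) + 3*cos(x).
Expand u² and (u')² and integrate term by term on (0, π), using: for integers n ≥ 1, ∫_0^π sin²(nx) dx = ∫_0^π cos²(nx) dx = π/2; for n ≠ n', ∫_0^π sin(nx)sin(n'x) dx = ∫_0^π cos(nx)cos(n'x) dx = 0; and by product-to-sum, ∫_0^π sin(nx)cos(n'x) dx = ½∫_0^π [sin((n+n')x) + sin((n−n')x)] dx, which is 0 when n+n' is even and 2n/(n²−n'²) when n+n' is odd (it need not vanish on (0, π)).
  u² squared terms: (3)²·∫sin(x)² dx = 9·π/2 = 9*π/2;  (5)²·∫cos(x)² dx = 25·π/2 = 25*π/2.
  u² cross terms: 2·(3)·(5)·∫sin(x)·cos(x) dx = 30·(0) = 0.
  So ∫_0^π u² dx = 9*π/2 + 25*π/2 + 0 = 17*π.
  (u')² squared terms: (-5)²·∫sin(x)² dx = 25·π/2 = 25*π/2;  (3)²·∫cos(x)² dx = 9·π/2 = 9*π/2.
  (u')² cross terms: 2·(-5)·(3)·∫sin(x)·cos(x) dx = -30·(0) = 0.
  So ∫_0^π (u')² dx = 25*π/2 + 9*π/2 + 0 = 17*π.
||u||_{H^1}^2 = (17*π) + (17*π) = 34*π.


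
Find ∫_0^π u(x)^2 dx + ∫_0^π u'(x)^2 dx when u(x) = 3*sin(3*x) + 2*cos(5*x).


||u||_{H^1(0,π)}^2 = 97*π

u'(x) = -10*sin(5*x) + 9*cos(3*x).
Expand u² and (u')² and integrate term by term on (0, π), using: for integers n ≥ 1, ∫_0^π sin²(nx) dx = ∫_0^π cos²(nx) dx = π/2; for n ≠ n', ∫_0^π sin(nx)sin(n'x) dx = ∫_0^π cos(nx)cos(n'x) dx = 0; and by product-to-sum, ∫_0^π sin(nx)cos(n'x) dx = ½∫_0^π [sin((n+n')x) + sin((n−n')x)] dx, which is 0 when n+n' is even and 2n/(n²−n'²) when n+n' is odd (it need not vanish on (0, π)).
  u² squared terms: (2)²·∫cos(5x)² dx = 4·π/2 = 2*π;  (3)²·∫sin(3x)² dx = 9·π/2 = 9*π/2.
  u² cross terms: 2·(2)·(3)·∫cos(5x)·sin(3x) dx = 12·(0) = 0.
  So ∫_0^π u² dx = 2*π + 9*π/2 + 0 = 13*π/2.
  (u')² squared terms: (-10)²·∫sin(5x)² dx = 100·π/2 = 50*π;  (9)²·∫cos(3x)² dx = 81·π/2 = 81*π/2.
  (u')² cross terms: 2·(-10)·(9)·∫sin(5x)·cos(3x) dx = -180·(0) = 0.
  So ∫_0^π (u')² dx = 50*π + 81*π/2 + 0 = 181*π/2.
||u||_{H^1}^2 = (13*π/2) + (181*π/2) = 97*π.


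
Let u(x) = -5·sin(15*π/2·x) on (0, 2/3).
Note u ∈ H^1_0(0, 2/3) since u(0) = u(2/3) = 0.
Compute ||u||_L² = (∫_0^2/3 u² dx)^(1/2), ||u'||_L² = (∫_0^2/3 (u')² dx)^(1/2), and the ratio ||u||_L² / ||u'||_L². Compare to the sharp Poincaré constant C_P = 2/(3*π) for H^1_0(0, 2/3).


||u||_L² / ||u'||_L² = 2/(15*π) < C_P = 2/(3*π).

u(x) = -5·sin(15*π/2·x), so u'(x) = -75*π*cos(15*π*x/2)/2.
Writing u(x) = A·sin(kπx/L) with A = -5 and k = 5, use ∫_0^L sin²(kπx/L) dx = L/2 and ∫_0^L cos²(kπx/L) dx = L/2.
u² = 25·sin²(15*π/2·x) and (u')² = 5625*π^2/4·cos²(15*π/2·x), and each of sin², cos² integrates to L/2 = 1/3 over (0, 2/3).
∫_0^2/3 u² dx = 25/3, so ||u||_L² = 5*sqrt(3)/3.
∫_0^2/3 (u')² dx = 1875*π^2/4, so ||u'||_L² = 25*sqrt(3)*π/2.
Ratio ||u||_L² / ||u'||_L² = 2/(15*π).
Sharp Poincaré constant on H^1_0(0, 2/3) is C_P = L/π = 2/(3*π), achieved by sin(3*π/2·x).
This is the k = 5 harmonic; the ratio L/(kπ) is strictly less than C_P = L/π, consistent with the sharp inequality ||u||_L² ≤ C_P ||u'||_L².


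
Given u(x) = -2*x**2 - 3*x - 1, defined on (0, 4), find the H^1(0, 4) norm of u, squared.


||u||_{H^1}^2 = 37288/15

The H^1 norm (squared) on an interval (0, L) is
  ||u||_{H^1}^2 = ∫_0^L u(x)^2 dx + ∫_0^L u'(x)^2 dx.
Compute u'(x) = -4*x - 3.
Then u(x)^2 = 4*x**4 + 12*x**3 + 13*x**2 + 6*x + 1 and u'(x)^2 = 16*x**2 + 24*x + 9.
Integrate each monomial from 0 to 4 using ∫_0^4 c·x^n dx = c·4^(n+1)/(n+1):
  ∫_0^4 u(x)^2 dx = ∫_0^4 (4*x^4 + 12*x^3 + 13*x^2 + 6*x + 1) dx. Term by term:
    ∫_0^4 4*x^4 dx = 4096/5;  ∫_0^4 12*x^3 dx = 768;  ∫_0^4 13*x^2 dx = 832/3;
    ∫_0^4 6*x dx = 48;  ∫_0^4 1 dx = 4.
  Sum: 4096/5 + 768 + 832/3 + 48 + 4 = 28748/15.
  ∫_0^4 u'(x)^2 dx = ∫_0^4 (16*x^2 + 24*x + 9) dx. Term by term:
    ∫_0^4 16*x^2 dx = 1024/3;  ∫_0^4 24*x dx = 192;  ∫_0^4 9 dx = 36.
  Sum: 1024/3 + 192 + 36 = 1708/3.
Adding: ||u||_{H^1}^2 = 28748/15 + 1708/3 = 37288/15.


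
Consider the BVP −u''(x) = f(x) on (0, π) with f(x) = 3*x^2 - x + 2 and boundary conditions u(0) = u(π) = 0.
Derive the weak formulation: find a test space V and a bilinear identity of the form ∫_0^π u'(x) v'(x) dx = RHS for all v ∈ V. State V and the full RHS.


V = H^1_0(0, π) (so v(0) = v(π) = 0); weak form: ∫_0^π u'v' dx = ∫_0^π (3*x^2 - x + 2) v dx for all v ∈ V.

Multiply both sides by a test function v and integrate from 0 to π:
  ∫_0^π −u''(x) v(x) dx = ∫_0^π f(x) v(x) dx.
Integrate the LHS by parts once:
  ∫_0^π −u'' v dx = −[u'(x) v(x)]_0^π + ∫_0^π u'(x) v'(x) dx.
Thus ∫_0^π u'(x) v'(x) dx = ∫_0^π f(x) v(x) dx + [u'(x) v(x)]_0^π.
Choose V so that boundary terms are either known or forced to vanish.
u is Dirichlet: u(0) = u(π) = 0. Let V = H^1_0(0, π); then v(0) = v(π) = 0, and [u' v]_0^π = 0.
Weak formulation: find u (satisfying any essential BC) such that ∫_0^π u'(x) v'(x) dx = ∫_0^π f v dx for all v ∈ V.
Substituting f(x) = 3*x^2 - x + 2, the right-hand side is ∫_0^π (3*x^2 - x + 2) v dx.


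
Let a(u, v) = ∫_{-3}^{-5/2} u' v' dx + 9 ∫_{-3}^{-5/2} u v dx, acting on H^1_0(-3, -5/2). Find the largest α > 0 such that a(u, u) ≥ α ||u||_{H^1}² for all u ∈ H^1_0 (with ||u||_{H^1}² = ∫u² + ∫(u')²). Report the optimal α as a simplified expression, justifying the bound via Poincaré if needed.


α = 1

Coercivity of a(·,·) on H^1_0(-3, -5/2) means a(u, u) ≥ α ||u||_{H^1}² for every u ∈ H^1_0.
The interval has length L = 1/2, and Poincaré/coercivity depend only on L. Here a(u, u) = ∫(u')² + (9)·∫u².
Here c = 9 ≥ 1, so a(u,u) = ∫(u')² + c∫u² ≥ ∫(u')² + ∫u² = ||u||_{H^1}², i.e. α = 1 works. No larger α is possible: a(u,u) ≥ α||u||_{H^1}² means (1−α)∫(u')² ≥ (α−c)∫u², and for the modes u_n = sin(nπ(x−x₀)/L) (x₀ the left endpoint) one has ∫u_n²/∫(u_n')² = (L/(nπ))² → 0, so a(u_n,u_n)/||u_n||_{H^1}² → 1. Hence the optimal constant is α = 1.
Therefore α = 1.


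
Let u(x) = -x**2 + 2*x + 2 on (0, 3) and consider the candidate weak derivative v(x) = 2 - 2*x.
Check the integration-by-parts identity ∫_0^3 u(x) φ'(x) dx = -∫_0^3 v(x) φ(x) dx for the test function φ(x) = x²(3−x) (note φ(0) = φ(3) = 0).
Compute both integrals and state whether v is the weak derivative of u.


LHS = 54/5, RHS = 54/5. Yes, v = u' weakly.

u(x) = -x**2 + 2*x + 2, classical derivative u'(x) = 2 - 2*x.
φ(x) = x²(3−x), so φ'(x) = 3*x*(2 - x).
Note φ(0) = φ(3) = 0, so the boundary term u·φ vanishes.
LHS = ∫_0^3 u(x) φ'(x) dx = ∫_0^3 (3*x^4 - 12*x^3 + 6*x^2 + 12*x) dx. Term by term:
  ∫_0^3 3*x^4 dx = 729/5;  ∫_0^3 -12*x^3 dx = -243;  ∫_0^3 6*x^2 dx = 54;
  ∫_0^3 12*x dx = 54.
Sum: 729/5 − 243 + 54 + 54 = 54/5.
So LHS = 54/5.
∫_0^3 v(x) φ(x) dx = ∫_0^3 (2*x^4 - 8*x^3 + 6*x^2) dx. Term by term:
  ∫_0^3 2*x^4 dx = 486/5;  ∫_0^3 -8*x^3 dx = -162;  ∫_0^3 6*x^2 dx = 54.
Sum: 486/5 − 162 + 54 = -54/5.
So RHS = -∫_0^3 v(x) φ(x) dx = 54/5.
LHS = RHS, so the identity holds for this test φ.
Moreover u is smooth here and v(x) = u'(x) = 2 - 2*x pointwise, so the identity holds for every test function. Hence v is the weak derivative of u.


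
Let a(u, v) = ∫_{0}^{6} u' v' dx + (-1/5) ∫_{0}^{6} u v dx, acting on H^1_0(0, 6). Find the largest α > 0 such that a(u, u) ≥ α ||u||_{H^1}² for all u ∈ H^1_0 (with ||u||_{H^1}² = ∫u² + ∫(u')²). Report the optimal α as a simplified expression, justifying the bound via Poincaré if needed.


α = (-36/5 + π^2)/(π^2 + 36)

Coercivity of a(·,·) on H^1_0(0, 6) means a(u, u) ≥ α ||u||_{H^1}² for every u ∈ H^1_0.
The interval has length L = 6, and Poincaré/coercivity depend only on L. Here a(u, u) = ∫(u')² + (-1/5)·∫u².
Here c = -1/5 < 0 with |c| < (π/L)² = π^2/36, so coercivity still holds. The condition a(u,u) ≥ α||u||_{H^1}² reads (1−α)∫(u')² ≥ (α−c)∫u². Any admissible α is ≤ 1 (rapidly oscillating u have ∫u²/∫(u')² → 0), and α = 1 would force 0 ≥ (1−c)∫u², impossible since c < 1; so 1−α > 0. By the sharp Poincaré inequality on H^1_0 of an interval of length L, ∫(u')² ≥ (π/L)²∫u² with equality for the first sine mode sin(π(x−x₀)/L) (x₀ the left endpoint), so the inequality holds for all u iff (1−α)(π/L)² ≥ α − c, i.e. α ≤ ((π/L)² + c)/((π/L)² + 1) = (1 + c(L/π)²)/(1 + (L/π)²). (Direct route, valid since c ≤ 0: Poincaré gives c∫u² ≥ c(L/π)²∫(u')², so a(u,u) ≥ (1 + c(L/π)²)∫(u')², while ||u||_{H^1}² ≤ (1 + (L/π)²)∫(u')²; dividing yields the same α.) With (π/L)² = π^2/36 and c = -1/5, the largest admissible constant is α = ((π/L)² + c)/((π/L)² + 1).
Simplifying, α = (-36/5 + π^2)/(π^2 + 36).


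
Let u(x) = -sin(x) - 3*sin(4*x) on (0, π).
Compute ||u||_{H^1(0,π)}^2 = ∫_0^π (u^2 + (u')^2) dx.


||u||_{H^1(0,π)}^2 = 155*π/2

u'(x) = -cos(x) - 12*cos(4*x).
Expand u² and (u')² and integrate term by term on (0, π), using: for integers n ≥ 1, ∫_0^π sin²(nx) dx = ∫_0^π cos²(nx) dx = π/2; for n ≠ n', ∫_0^π sin(nx)sin(n'x) dx = ∫_0^π cos(nx)cos(n'x) dx = 0; and by product-to-sum, ∫_0^π sin(nx)cos(n'x) dx = ½∫_0^π [sin((n+n')x) + sin((n−n')x)] dx, which is 0 when n+n' is even and 2n/(n²−n'²) when n+n' is odd (it need not vanish on (0, π)).
  u² squared terms: (-1)²·∫sin(x)² dx = 1·π/2 = π/2;  (-3)²·∫sin(4x)² dx = 9·π/2 = 9*π/2.
  u² cross terms: 2·(-1)·(-3)·∫sin(x)·sin(4x) dx = 6·(0) = 0.
  So ∫_0^π u² dx = π/2 + 9*π/2 + 0 = 5*π.
  (u')² squared terms: (-1)²·∫cos(x)² dx = 1·π/2 = π/2;  (-12)²·∫cos(4x)² dx = 144·π/2 = 72*π.
  (u')² cross terms: 2·(-1)·(-12)·∫cos(x)·cos(4x) dx = 24·(0) = 0.
  So ∫_0^π (u')² dx = π/2 + 72*π + 0 = 145*π/2.
||u||_{H^1}^2 = (5*π) + (145*π/2) = 155*π/2.


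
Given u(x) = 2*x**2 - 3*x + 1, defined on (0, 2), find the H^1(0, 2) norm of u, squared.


||u||_{H^1}^2 = 224/15

The H^1 norm (squared) on an interval (0, L) is
  ||u||_{H^1}^2 = ∫_0^L u(x)^2 dx + ∫_0^L u'(x)^2 dx.
Compute u'(x) = 4*x - 3.
Then u(x)^2 = 4*x**4 - 12*x**3 + 13*x**2 - 6*x + 1 and u'(x)^2 = 16*x**2 - 24*x + 9.
Integrate each monomial from 0 to 2 using ∫_0^2 c·x^n dx = c·2^(n+1)/(n+1):
  ∫_0^2 u(x)^2 dx = ∫_0^2 (4*x^4 - 12*x^3 + 13*x^2 - 6*x + 1) dx. Term by term:
    ∫_0^2 4*x^4 dx = 128/5;  ∫_0^2 -12*x^3 dx = -48;  ∫_0^2 13*x^2 dx = 104/3;
    ∫_0^2 -6*x dx = -12;  ∫_0^2 1 dx = 2.
  Sum: 128/5 − 48 + 104/3 − 12 + 2 = 34/15.
  ∫_0^2 u'(x)^2 dx = ∫_0^2 (16*x^2 - 24*x + 9) dx. Term by term:
    ∫_0^2 16*x^2 dx = 128/3;  ∫_0^2 -24*x dx = -48;  ∫_0^2 9 dx = 18.
  Sum: 128/3 − 48 + 18 = 38/3.
Adding: ||u||_{H^1}^2 = 34/15 + 38/3 = 224/15.


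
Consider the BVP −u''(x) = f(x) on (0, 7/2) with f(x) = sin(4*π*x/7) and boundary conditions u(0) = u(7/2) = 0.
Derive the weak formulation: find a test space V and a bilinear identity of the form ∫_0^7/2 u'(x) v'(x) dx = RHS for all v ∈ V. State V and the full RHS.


V = H^1_0(0, 7/2) (so v(0) = v(7/2) = 0); weak form: ∫_0^7/2 u'v' dx = ∫_0^7/2 (sin(4*π*x/7)) v dx for all v ∈ V.

Multiply both sides by a test function v and integrate from 0 to 7/2:
  ∫_0^7/2 −u''(x) v(x) dx = ∫_0^7/2 f(x) v(x) dx.
Integrate the LHS by parts once:
  ∫_0^7/2 −u'' v dx = −[u'(x) v(x)]_0^7/2 + ∫_0^7/2 u'(x) v'(x) dx.
Thus ∫_0^7/2 u'(x) v'(x) dx = ∫_0^7/2 f(x) v(x) dx + [u'(x) v(x)]_0^7/2.
Choose V so that boundary terms are either known or forced to vanish.
u is Dirichlet: u(0) = u(7/2) = 0. Let V = H^1_0(0, 7/2); then v(0) = v(7/2) = 0, and [u' v]_0^7/2 = 0.
Weak formulation: find u (satisfying any essential BC) such that ∫_0^7/2 u'(x) v'(x) dx = ∫_0^7/2 f v dx for all v ∈ V.
Substituting f(x) = sin(4*π*x/7), the right-hand side is ∫_0^7/2 (sin(4*π*x/7)) v dx.


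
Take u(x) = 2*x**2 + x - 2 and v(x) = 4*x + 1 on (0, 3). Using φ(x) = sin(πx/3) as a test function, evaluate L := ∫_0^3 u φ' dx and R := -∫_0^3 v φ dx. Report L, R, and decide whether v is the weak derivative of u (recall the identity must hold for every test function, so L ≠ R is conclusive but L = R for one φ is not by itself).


LHS = -42/π, RHS = -42/π. Yes, v = u' weakly.

u(x) = 2*x**2 + x - 2, classical derivative u'(x) = 4*x + 1.
φ(x) = sin(πx/3), so φ'(x) = π*cos(π*x/3)/3.
Note φ(0) = φ(3) = 0, so the boundary term u·φ vanishes.
LHS = ∫_0^3 u(x) φ'(x) dx = ∫_0^3 (2*π*x^2*cos(π*x/3)/3 + π*x*cos(π*x/3)/3 - 2*π*cos(π*x/3)/3) dx. Term by term:
  ∫_0^3 -2*π*cos(π*x/3)/3 dx = 0;  ∫_0^3 π*x*cos(π*x/3)/3 dx = -6/π;  ∫_0^3 2*π*x^2*cos(π*x/3)/3 dx = -36/π.
Sum: 0 − 6/π − 36/π = -42/π.
So LHS = -42/π.
∫_0^3 v(x) φ(x) dx = ∫_0^3 (4*x*sin(π*x/3) + sin(π*x/3)) dx. Term by term:
  ∫_0^3 4*x*sin(π*x/3) dx = 36/π;  ∫_0^3 sin(π*x/3) dx = 6/π.
Sum: 36/π + 6/π = 42/π.
So RHS = -∫_0^3 v(x) φ(x) dx = -42/π.
LHS = RHS, so the identity holds for this test φ.
Moreover u is smooth here and v(x) = u'(x) = 4*x + 1 pointwise, so the identity holds for every test function. Hence v is the weak derivative of u.


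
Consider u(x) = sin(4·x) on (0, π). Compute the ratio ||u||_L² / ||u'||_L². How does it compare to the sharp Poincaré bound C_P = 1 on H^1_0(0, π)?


||u||_L² / ||u'||_L² = 1/4 < C_P = 1.

u(x) = sin(4·x), so u'(x) = 4*cos(4*x).
Writing u(x) = A·sin(kπx/L) with A = 1 and k = 4, use ∫_0^L sin²(kπx/L) dx = L/2 and ∫_0^L cos²(kπx/L) dx = L/2.
u² = 1·sin²(4·x) and (u')² = 16·cos²(4·x), and each of sin², cos² integrates to L/2 = π/2 over (0, π).
∫_0^π u² dx = π/2, so ||u||_L² = sqrt(2)*sqrt(π)/2.
∫_0^π (u')² dx = 8*π, so ||u'||_L² = 2*sqrt(2)*sqrt(π).
Ratio ||u||_L² / ||u'||_L² = 1/4.
Sharp Poincaré constant on H^1_0(0, π) is C_P = L/π = 1, achieved by sin(x).
This is the k = 4 harmonic; the ratio L/(kπ) is strictly less than C_P = L/π, consistent with the sharp inequality ||u||_L² ≤ C_P ||u'||_L².


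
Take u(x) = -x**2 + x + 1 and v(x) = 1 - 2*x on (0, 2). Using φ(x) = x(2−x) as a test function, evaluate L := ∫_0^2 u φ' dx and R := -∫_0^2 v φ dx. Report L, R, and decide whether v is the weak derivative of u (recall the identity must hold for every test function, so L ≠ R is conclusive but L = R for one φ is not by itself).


LHS = 4/3, RHS = 4/3. Yes, v = u' weakly.

u(x) = -x**2 + x + 1, classical derivative u'(x) = 1 - 2*x.
φ(x) = x(2−x), so φ'(x) = 2 - 2*x.
Note φ(0) = φ(2) = 0, so the boundary term u·φ vanishes.
LHS = ∫_0^2 u(x) φ'(x) dx = ∫_0^2 (2*x^3 - 4*x^2 + 2) dx. Term by term:
  ∫_0^2 2*x^3 dx = 8;  ∫_0^2 -4*x^2 dx = -32/3;  ∫_0^2 2 dx = 4.
Sum: 8 − 32/3 + 4 = 4/3.
So LHS = 4/3.
∫_0^2 v(x) φ(x) dx = ∫_0^2 (2*x^3 - 5*x^2 + 2*x) dx. Term by term:
  ∫_0^2 2*x^3 dx = 8;  ∫_0^2 -5*x^2 dx = -40/3;  ∫_0^2 2*x dx = 4.
Sum: 8 − 40/3 + 4 = -4/3.
So RHS = -∫_0^2 v(x) φ(x) dx = 4/3.
LHS = RHS, so the identity holds for this test φ.
Moreover u is smooth here and v(x) = u'(x) = 1 - 2*x pointwise, so the identity holds for every test function. Hence v is the weak derivative of u.


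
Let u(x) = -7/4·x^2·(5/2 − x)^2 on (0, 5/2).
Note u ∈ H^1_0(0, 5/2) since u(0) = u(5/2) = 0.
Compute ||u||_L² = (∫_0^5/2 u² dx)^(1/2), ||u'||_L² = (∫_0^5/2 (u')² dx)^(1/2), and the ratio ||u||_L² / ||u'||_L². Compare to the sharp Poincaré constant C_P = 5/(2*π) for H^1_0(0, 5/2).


||u||_L² / ||u'||_L² = 5*sqrt(3)/12 < C_P = 5/(2*π).

u(x) = -7/4·x^2·(5/2 − x)^2, so u'(x) = 7*x*(-8*x^2 + 30*x - 25)/8.
u(x) = -7/4·x^2·(5/2 − x)^2 vanishes at x = 0 and x = 5/2, so u ∈ H^1_0(0, 5/2). Differentiate via the product rule and integrate the resulting polynomials term by term.
  ∫_0^5/2 u² dx = ∫_0^5/2 (49*x^8/16 - 245*x^7/8 + 3675*x^6/32 - 6125*x^5/32 + 30625*x^4/256) dx. Term by term:
    ∫_0^5/2 49*x^8/16 dx = 95703125/73728;  ∫_0^5/2 -245*x^7/8 dx = -95703125/16384;  ∫_0^5/2 3675*x^6/32 dx = 41015625/4096;
    ∫_0^5/2 -6125*x^5/32 dx = -95703125/12288;  ∫_0^5/2 30625*x^4/256 dx = 19140625/8192.
  Sum: 95703125/73728 − 95703125/16384 + 41015625/4096 − 95703125/12288 + 19140625/8192 = 2734375/147456.
  ∫_0^5/2 (u')² dx = ∫_0^5/2 (49*x^6 - 735*x^5/2 + 15925*x^4/16 - 18375*x^3/16 + 30625*x^2/64) dx. Term by term:
    ∫_0^5/2 49*x^6 dx = 546875/128;  ∫_0^5/2 -735*x^5/2 dx = -3828125/256;  ∫_0^5/2 15925*x^4/16 dx = 9953125/512;
    ∫_0^5/2 -18375*x^3/16 dx = -11484375/1024;  ∫_0^5/2 30625*x^2/64 dx = 3828125/1536.
  Sum: 546875/128 − 3828125/256 + 9953125/512 − 11484375/1024 + 3828125/1536 = 109375/3072.
∫_0^5/2 u² dx = 2734375/147456, so ||u||_L² = 625*sqrt(7)/384.
∫_0^5/2 (u')² dx = 109375/3072, so ||u'||_L² = 125*sqrt(21)/96.
Ratio ||u||_L² / ||u'||_L² = 5*sqrt(3)/12.
Sharp Poincaré constant on H^1_0(0, 5/2) is C_P = L/π = 5/(2*π), achieved by sin(2*π/5·x).
A polynomial bump cannot attain the sharp Poincaré constant (only the first sine eigenfunction does), so the ratio is strictly less than C_P, consistent with ||u||_L² ≤ C_P ||u'||_L².


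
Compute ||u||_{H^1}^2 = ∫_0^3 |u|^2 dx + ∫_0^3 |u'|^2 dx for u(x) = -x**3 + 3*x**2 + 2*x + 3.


||u||_{H^1}^2 = 18993/70

The H^1 norm (squared) on an interval (0, L) is
  ||u||_{H^1}^2 = ∫_0^L u(x)^2 dx + ∫_0^L u'(x)^2 dx.
Compute u'(x) = -3*x**2 + 6*x + 2.
Then u(x)^2 = x**6 - 6*x**5 + 5*x**4 + 6*x**3 + 22*x**2 + 12*x + 9 and u'(x)^2 = 9*x**4 - 36*x**3 + 24*x**2 + 24*x + 4.
Integrate each monomial from 0 to 3 using ∫_0^3 c·x^n dx = c·3^(n+1)/(n+1):
  ∫_0^3 u(x)^2 dx = ∫_0^3 (x^6 - 6*x^5 + 5*x^4 + 6*x^3 + 22*x^2 + 12*x + 9) dx. Term by term:
    ∫_0^3 x^6 dx = 2187/7;  ∫_0^3 -6*x^5 dx = -729;  ∫_0^3 5*x^4 dx = 243;
    ∫_0^3 6*x^3 dx = 243/2;  ∫_0^3 22*x^2 dx = 198;  ∫_0^3 12*x dx = 54;
    ∫_0^3 9 dx = 27.
  Sum: 2187/7 − 729 + 243 + 243/2 + 198 + 54 + 27 = 3177/14.
  ∫_0^3 u'(x)^2 dx = ∫_0^3 (9*x^4 - 36*x^3 + 24*x^2 + 24*x + 4) dx. Term by term:
    ∫_0^3 9*x^4 dx = 2187/5;  ∫_0^3 -36*x^3 dx = -729;  ∫_0^3 24*x^2 dx = 216;
    ∫_0^3 24*x dx = 108;  ∫_0^3 4 dx = 12.
  Sum: 2187/5 − 729 + 216 + 108 + 12 = 222/5.
Adding: ||u||_{H^1}^2 = 3177/14 + 222/5 = 18993/70.


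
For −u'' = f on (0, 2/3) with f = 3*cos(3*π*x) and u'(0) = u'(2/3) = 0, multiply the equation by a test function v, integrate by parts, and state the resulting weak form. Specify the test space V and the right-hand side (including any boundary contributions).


V = H^1(0, 2/3) (no boundary constraint on v; u is determined up to an additive constant); weak form: ∫_0^2/3 u'v' dx = ∫_0^2/3 (3*cos(3*π*x)) v dx for all v ∈ V.

Multiply both sides by a test function v and integrate from 0 to 2/3:
  ∫_0^2/3 −u''(x) v(x) dx = ∫_0^2/3 f(x) v(x) dx.
Integrate the LHS by parts once:
  ∫_0^2/3 −u'' v dx = −[u'(x) v(x)]_0^2/3 + ∫_0^2/3 u'(x) v'(x) dx.
Thus ∫_0^2/3 u'(x) v'(x) dx = ∫_0^2/3 f(x) v(x) dx + [u'(x) v(x)]_0^2/3.
Choose V so that boundary terms are either known or forced to vanish.
u has homogeneous Neumann: u'(0) = u'(2/3) = 0. So [u' v]_0^2/3 = 0·v(2/3) − 0·v(0) = 0 for any v; take V = H^1(0, 2/3).
Weak formulation: find u (satisfying any essential BC) such that ∫_0^2/3 u'(x) v'(x) dx = ∫_0^2/3 f v dx for all v ∈ V (homogeneous Neumann, so boundary terms vanish).
Substituting f(x) = 3*cos(3*π*x), the right-hand side is ∫_0^2/3 (3*cos(3*π*x)) v dx.
Compatibility check (pure Neumann): taking v ≡ 1 ∈ V gives 0 = ∫_0^2/3 f dx + (0) − (0), i.e. ∫_0^2/3 f dx must equal u'(0) − u'(2/3) = 0. Indeed ∫_0^2/3 (3*cos(3*π*x)) dx = 0, so the data are compatible. The solution is then unique only up to an additive constant (fix it e.g. by requiring ∫_0^2/3 u dx = 0).
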